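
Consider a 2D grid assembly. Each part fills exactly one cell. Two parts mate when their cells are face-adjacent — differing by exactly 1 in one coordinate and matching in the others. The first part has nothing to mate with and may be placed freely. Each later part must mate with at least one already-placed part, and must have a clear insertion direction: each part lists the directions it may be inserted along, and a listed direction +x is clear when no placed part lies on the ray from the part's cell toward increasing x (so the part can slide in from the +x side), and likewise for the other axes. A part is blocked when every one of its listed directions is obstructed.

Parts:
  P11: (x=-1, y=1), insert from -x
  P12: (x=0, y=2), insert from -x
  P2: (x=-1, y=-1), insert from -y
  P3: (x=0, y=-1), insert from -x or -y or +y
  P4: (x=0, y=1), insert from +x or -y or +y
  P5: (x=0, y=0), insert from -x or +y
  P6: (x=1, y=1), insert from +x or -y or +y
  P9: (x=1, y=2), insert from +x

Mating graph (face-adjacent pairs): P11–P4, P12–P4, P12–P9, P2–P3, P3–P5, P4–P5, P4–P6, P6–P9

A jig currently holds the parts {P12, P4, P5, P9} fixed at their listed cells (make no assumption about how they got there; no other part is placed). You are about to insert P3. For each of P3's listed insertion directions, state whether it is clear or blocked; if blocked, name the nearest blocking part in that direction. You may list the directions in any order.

-x: ray from P3(0, -1) has no placed part ⇒ clear
-y: ray from P3(0, -1) has no placed part ⇒ clear
+y: nearest on ray is P5@(0, 0) ⇒ blocked

+y: blocked by P5; -x: clear; -y: clear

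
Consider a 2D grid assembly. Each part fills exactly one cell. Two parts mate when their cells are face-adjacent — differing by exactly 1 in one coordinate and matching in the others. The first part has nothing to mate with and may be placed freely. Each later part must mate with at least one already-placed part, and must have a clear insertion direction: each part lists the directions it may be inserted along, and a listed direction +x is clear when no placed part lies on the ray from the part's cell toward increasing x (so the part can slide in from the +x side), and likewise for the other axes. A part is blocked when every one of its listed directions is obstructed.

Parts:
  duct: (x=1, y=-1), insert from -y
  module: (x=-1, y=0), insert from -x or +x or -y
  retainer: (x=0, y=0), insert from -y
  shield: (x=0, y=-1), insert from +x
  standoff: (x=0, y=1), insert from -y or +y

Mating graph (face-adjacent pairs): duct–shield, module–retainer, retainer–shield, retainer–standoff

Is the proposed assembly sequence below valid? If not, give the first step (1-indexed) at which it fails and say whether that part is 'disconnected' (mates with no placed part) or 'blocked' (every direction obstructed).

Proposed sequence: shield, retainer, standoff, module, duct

Invalid at step 2 (blocked)

1. shield@(0, -1) [+x clear] — {shield}
2. retainer@(0, 0) — -y all obstructed ⇒ blocked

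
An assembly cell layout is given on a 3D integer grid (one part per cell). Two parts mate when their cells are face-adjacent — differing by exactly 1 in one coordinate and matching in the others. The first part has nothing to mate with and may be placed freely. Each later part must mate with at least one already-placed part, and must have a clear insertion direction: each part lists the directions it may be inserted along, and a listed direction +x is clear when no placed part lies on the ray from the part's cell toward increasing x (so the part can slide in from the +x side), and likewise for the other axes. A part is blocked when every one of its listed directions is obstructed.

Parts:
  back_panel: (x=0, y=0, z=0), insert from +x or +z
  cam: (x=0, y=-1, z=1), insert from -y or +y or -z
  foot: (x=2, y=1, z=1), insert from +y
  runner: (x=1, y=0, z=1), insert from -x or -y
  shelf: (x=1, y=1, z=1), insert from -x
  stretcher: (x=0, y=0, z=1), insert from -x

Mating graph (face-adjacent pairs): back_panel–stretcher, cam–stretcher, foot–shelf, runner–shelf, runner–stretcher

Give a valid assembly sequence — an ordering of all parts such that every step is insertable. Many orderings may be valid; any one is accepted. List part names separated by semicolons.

cam; stretcher; runner; shelf; foot; back_panel

1. cam@(0, -1, 1) [-y clear] — {cam}
2. stretcher@(0, 0, 1) [-x clear] — {cam, stretcher}
3. runner@(1, 0, 1) [-y clear] — {cam, runner, stretcher}
4. shelf@(1, 1, 1) [-x clear] — {cam, runner, shelf, stretcher}
5. foot@(2, 1, 1) [+y clear] — {cam, foot, runner, shelf, stretcher}
6. back_panel@(0, 0, 0) [+x clear] — {back_panel, cam, foot, runner, shelf, stretcher}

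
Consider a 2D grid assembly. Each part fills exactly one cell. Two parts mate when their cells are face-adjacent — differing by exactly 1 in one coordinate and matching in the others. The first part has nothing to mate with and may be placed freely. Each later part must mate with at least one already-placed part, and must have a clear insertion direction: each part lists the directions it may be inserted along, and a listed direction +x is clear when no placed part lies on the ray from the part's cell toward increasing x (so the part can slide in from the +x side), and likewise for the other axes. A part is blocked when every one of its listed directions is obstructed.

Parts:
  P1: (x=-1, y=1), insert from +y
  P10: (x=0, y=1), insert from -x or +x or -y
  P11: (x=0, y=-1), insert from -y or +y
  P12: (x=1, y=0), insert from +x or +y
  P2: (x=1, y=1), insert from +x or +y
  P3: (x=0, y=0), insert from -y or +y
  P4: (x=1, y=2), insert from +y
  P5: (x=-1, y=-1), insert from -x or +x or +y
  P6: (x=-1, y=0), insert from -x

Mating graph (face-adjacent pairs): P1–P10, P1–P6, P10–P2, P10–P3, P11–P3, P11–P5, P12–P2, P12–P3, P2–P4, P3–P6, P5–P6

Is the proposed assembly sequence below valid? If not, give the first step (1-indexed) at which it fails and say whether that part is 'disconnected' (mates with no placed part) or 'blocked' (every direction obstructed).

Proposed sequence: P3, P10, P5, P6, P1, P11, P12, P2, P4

Invalid at step 3 (disconnected)

1. P3@(0, 0) [-y clear] — {P3}
2. P10@(0, 1) [-x clear] — {P10, P3}
3. P5@(-1, -1) — no placed neighbour ⇒ disconnected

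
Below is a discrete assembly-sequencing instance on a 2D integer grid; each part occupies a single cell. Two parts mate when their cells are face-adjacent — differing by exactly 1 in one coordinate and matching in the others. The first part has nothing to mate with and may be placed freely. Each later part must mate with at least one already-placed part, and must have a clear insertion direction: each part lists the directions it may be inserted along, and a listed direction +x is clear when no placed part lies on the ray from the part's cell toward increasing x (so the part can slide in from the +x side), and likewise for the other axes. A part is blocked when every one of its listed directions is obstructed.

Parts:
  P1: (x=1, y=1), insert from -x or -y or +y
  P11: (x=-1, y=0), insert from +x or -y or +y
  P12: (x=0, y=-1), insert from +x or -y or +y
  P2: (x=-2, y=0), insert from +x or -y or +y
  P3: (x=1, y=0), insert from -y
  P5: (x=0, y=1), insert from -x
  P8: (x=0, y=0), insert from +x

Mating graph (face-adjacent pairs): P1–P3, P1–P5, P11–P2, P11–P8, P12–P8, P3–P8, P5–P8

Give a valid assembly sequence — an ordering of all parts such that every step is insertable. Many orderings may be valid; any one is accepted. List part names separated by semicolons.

P1; P5; P8; P11; P2; P12; P3

1. P1@(1, 1) [-x clear] — {P1}
2. P5@(0, 1) [-x clear] — {P1, P5}
3. P8@(0, 0) [+x clear] — {P1, P5, P8}
4. P11@(-1, 0) [-y clear] — {P1, P11, P5, P8}
5. P2@(-2, 0) [-y clear] — {P1, P11, P2, P5, P8}
6. P12@(0, -1) [+x clear] — {P1, P11, P12, P2, P5, P8}
7. P3@(1, 0) [-y clear] — {P1, P11, P12, P2, P3, P5, P8}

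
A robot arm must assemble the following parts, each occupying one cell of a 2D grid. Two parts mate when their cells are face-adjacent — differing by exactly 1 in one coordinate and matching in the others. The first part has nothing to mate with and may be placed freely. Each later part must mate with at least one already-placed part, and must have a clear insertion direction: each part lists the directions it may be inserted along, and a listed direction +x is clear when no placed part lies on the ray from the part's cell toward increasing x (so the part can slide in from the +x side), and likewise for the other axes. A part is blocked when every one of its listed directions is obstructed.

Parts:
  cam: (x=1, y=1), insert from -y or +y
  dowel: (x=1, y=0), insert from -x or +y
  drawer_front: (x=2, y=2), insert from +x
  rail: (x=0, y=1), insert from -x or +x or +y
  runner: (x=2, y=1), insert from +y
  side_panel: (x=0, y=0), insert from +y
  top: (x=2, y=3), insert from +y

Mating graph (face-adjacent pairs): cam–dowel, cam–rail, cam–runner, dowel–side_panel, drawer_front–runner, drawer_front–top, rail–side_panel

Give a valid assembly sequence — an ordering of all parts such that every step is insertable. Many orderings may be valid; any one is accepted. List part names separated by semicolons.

1. runner@(2, 1) [+y clear] — {runner}
2. drawer_front@(2, 2) [+x clear] — {drawer_front, runner}
3. cam@(1, 1) [-y clear] — {cam, drawer_front, runner}
4. dowel@(1, 0) [-x clear] — {cam, dowel, drawer_front, runner}
5. side_panel@(0, 0) [+y clear] — {cam, dowel, drawer_front, runner, side_panel}
6. rail@(0, 1) [-x clear] — {cam, dowel, drawer_front, rail, runner, side_panel}
7. top@(2, 3) [+y clear] — {cam, dowel, drawer_front, rail, runner, side_panel, top}

runner; drawer_front; cam; dowel; side_panel; rail; top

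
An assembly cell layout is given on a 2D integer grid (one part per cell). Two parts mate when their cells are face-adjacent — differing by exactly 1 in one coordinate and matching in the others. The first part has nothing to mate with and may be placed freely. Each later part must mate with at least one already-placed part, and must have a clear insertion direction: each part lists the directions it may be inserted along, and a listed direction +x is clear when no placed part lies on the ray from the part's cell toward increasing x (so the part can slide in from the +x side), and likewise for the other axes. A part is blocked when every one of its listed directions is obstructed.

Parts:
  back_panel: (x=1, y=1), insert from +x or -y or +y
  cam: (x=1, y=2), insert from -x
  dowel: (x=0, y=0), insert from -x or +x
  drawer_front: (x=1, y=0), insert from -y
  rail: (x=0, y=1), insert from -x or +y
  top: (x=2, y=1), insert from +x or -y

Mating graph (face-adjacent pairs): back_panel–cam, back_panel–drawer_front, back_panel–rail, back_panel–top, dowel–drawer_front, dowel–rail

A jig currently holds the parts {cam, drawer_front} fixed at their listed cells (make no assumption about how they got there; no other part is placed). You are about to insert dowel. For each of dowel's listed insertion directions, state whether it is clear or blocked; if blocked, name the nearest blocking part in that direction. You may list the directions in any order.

+x: blocked by drawer_front; -x: clear

-x: ray from dowel(0, 0) has no placed part ⇒ clear
+x: nearest on ray is drawer_front@(1, 0) ⇒ blocked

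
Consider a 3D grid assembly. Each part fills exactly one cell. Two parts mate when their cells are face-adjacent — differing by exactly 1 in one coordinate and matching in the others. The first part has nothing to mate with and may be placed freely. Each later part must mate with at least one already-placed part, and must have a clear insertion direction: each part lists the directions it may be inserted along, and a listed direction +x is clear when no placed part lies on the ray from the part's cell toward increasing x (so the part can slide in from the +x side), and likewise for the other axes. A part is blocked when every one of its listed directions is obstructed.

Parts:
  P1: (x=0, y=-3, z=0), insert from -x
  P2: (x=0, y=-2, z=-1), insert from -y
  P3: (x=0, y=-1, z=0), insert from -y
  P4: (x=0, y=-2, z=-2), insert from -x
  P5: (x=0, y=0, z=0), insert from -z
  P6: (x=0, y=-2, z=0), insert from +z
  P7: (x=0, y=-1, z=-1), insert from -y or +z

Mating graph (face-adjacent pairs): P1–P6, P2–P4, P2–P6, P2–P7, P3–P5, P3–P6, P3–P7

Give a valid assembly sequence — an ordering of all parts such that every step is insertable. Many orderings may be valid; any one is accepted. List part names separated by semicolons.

P4; P2; P7; P3; P6; P5; P1

1. P4@(0, -2, -2) [-x clear] — {P4}
2. P2@(0, -2, -1) [-y clear] — {P2, P4}
3. P7@(0, -1, -1) [+z clear] — {P2, P4, P7}
4. P3@(0, -1, 0) [-y clear] — {P2, P3, P4, P7}
5. P6@(0, -2, 0) [+z clear] — {P2, P3, P4, P6, P7}
6. P5@(0, 0, 0) [-z clear] — {P2, P3, P4, P5, P6, P7}
7. P1@(0, -3, 0) [-x clear] — {P1, P2, P3, P4, P5, P6, P7}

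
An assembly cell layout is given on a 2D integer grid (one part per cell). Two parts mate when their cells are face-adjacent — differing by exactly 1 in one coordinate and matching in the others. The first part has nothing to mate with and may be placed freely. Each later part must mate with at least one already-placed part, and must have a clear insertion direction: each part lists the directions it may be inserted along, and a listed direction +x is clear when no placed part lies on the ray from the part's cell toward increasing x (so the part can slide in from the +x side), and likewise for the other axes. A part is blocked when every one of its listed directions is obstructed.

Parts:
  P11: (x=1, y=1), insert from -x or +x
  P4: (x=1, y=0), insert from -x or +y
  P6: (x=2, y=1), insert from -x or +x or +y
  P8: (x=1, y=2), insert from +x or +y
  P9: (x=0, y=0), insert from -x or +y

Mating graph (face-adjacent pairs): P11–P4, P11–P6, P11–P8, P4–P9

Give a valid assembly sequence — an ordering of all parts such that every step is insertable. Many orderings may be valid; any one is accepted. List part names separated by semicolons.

P11; P4; P9; P8; P6

1. P11@(1, 1) [-x clear] — {P11}
2. P4@(1, 0) [-x clear] — {P11, P4}
3. P9@(0, 0) [-x clear] — {P11, P4, P9}
4. P8@(1, 2) [+x clear] — {P11, P4, P8, P9}
5. P6@(2, 1) [+x clear] — {P11, P4, P6, P8, P9}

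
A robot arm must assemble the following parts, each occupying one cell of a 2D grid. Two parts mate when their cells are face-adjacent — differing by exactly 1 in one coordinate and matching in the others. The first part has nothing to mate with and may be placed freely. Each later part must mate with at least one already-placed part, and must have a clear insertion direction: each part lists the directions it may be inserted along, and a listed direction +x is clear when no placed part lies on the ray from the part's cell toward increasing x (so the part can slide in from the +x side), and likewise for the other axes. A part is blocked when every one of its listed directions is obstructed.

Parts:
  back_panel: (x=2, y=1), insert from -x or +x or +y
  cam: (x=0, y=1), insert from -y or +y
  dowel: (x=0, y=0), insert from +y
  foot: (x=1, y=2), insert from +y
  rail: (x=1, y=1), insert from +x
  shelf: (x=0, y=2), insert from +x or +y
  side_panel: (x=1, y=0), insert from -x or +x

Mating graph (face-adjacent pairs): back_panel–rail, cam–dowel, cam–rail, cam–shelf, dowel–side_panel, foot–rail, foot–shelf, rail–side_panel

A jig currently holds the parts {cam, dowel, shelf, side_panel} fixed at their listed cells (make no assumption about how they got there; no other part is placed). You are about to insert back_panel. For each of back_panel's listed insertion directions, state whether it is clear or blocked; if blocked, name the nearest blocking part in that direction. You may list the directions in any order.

+x: clear; +y: clear; -x: blocked by cam

-x: nearest on ray is cam@(0, 1) ⇒ blocked
+x: ray from back_panel(2, 1) has no placed part ⇒ clear
+y: ray from back_panel(2, 1) has no placed part ⇒ clear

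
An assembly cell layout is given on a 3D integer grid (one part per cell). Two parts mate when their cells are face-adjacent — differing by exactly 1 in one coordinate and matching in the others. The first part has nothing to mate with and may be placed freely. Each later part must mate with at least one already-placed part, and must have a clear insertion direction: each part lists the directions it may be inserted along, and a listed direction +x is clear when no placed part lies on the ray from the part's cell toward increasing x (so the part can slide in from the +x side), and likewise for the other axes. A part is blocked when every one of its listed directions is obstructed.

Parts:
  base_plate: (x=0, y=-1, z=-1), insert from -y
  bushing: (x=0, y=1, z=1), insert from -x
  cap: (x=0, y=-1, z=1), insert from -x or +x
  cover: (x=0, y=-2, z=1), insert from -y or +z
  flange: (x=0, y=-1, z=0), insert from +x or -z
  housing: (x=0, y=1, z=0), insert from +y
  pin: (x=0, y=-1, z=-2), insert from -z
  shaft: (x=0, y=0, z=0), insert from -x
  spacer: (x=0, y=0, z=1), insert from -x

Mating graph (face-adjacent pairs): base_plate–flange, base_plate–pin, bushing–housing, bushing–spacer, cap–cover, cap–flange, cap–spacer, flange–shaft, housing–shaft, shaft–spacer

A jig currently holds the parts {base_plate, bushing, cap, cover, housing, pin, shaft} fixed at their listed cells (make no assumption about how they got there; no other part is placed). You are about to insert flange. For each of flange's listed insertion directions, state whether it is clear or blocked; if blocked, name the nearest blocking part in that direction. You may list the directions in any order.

+x: clear; -z: blocked by base_plate

+x: ray from flange(0, -1, 0) has no placed part ⇒ clear
-z: nearest on ray is base_plate@(0, -1, -1) ⇒ blocked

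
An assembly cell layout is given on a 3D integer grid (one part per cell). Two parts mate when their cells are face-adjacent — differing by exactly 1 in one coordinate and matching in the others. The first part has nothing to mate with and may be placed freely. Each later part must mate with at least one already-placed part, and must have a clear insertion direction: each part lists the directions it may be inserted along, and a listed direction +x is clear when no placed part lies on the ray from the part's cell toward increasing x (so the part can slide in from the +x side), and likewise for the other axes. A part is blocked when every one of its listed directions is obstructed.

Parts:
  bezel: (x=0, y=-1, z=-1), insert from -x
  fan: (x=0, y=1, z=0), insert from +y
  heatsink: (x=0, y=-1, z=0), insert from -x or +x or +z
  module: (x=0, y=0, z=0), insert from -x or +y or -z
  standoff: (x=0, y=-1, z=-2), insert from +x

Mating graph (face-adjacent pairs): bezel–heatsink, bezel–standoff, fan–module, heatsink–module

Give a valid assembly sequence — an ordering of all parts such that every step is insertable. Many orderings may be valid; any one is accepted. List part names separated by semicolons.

1. fan@(0, 1, 0) [+y clear] — {fan}
2. module@(0, 0, 0) [-x clear] — {fan, module}
3. heatsink@(0, -1, 0) [-x clear] — {fan, heatsink, module}
4. bezel@(0, -1, -1) [-x clear] — {bezel, fan, heatsink, module}
5. standoff@(0, -1, -2) [+x clear] — {bezel, fan, heatsink, module, standoff}

fan; module; heatsink; bezel; standoff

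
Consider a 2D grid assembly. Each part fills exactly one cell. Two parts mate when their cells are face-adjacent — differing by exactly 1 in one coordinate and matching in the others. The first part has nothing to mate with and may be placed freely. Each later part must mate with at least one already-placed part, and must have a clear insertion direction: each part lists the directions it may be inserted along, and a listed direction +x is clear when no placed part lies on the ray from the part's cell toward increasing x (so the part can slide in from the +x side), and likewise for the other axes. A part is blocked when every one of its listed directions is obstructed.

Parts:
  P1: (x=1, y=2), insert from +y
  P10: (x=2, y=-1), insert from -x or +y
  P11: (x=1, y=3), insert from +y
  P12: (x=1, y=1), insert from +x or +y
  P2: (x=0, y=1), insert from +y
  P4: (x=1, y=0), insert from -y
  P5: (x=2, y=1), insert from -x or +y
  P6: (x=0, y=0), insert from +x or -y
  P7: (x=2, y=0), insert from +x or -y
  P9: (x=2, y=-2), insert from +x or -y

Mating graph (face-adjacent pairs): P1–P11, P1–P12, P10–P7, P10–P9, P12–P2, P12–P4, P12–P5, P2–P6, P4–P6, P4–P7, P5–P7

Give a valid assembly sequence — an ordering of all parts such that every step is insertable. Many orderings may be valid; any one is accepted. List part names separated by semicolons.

1. P1@(1, 2) [+y clear] — {P1}
2. P12@(1, 1) [+x clear] — {P1, P12}
3. P4@(1, 0) [-y clear] — {P1, P12, P4}
4. P7@(2, 0) [+x clear] — {P1, P12, P4, P7}
5. P2@(0, 1) [+y clear] — {P1, P12, P2, P4, P7}
6. P6@(0, 0) [-y clear] — {P1, P12, P2, P4, P6, P7}
7. P10@(2, -1) [-x clear] — {P1, P10, P12, P2, P4, P6, P7}
8. P9@(2, -2) [+x clear] — {P1, P10, P12, P2, P4, P6, P7, P9}
9. P5@(2, 1) [+y clear] — {P1, P10, P12, P2, P4, P5, P6, P7, P9}
10. P11@(1, 3) [+y clear] — {P1, P10, P11, P12, P2, P4, P5, P6, P7, P9}

P1; P12; P4; P7; P2; P6; P10; P9; P5; P11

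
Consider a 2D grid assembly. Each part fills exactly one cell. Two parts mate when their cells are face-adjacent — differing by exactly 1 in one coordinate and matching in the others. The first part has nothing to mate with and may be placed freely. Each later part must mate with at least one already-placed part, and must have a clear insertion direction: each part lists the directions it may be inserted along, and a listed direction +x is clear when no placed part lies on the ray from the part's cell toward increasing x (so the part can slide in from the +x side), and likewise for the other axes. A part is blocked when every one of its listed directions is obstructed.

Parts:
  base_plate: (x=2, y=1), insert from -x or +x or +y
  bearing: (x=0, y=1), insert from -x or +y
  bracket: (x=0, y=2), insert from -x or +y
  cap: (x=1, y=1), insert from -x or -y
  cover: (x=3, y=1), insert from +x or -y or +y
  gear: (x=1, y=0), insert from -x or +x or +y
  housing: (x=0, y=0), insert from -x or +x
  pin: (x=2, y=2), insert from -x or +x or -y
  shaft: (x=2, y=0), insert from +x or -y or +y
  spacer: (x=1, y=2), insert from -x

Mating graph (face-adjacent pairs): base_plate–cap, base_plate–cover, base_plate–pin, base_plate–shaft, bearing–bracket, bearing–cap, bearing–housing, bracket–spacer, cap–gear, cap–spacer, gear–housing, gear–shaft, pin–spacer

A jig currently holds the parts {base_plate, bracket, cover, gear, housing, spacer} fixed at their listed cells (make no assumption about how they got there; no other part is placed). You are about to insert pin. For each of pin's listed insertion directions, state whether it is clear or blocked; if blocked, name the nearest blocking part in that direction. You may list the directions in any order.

+x: clear; -x: blocked by spacer; -y: blocked by base_plate

-x: nearest on ray is spacer@(1, 2) ⇒ blocked
+x: ray from pin(2, 2) has no placed part ⇒ clear
-y: nearest on ray is base_plate@(2, 1) ⇒ blocked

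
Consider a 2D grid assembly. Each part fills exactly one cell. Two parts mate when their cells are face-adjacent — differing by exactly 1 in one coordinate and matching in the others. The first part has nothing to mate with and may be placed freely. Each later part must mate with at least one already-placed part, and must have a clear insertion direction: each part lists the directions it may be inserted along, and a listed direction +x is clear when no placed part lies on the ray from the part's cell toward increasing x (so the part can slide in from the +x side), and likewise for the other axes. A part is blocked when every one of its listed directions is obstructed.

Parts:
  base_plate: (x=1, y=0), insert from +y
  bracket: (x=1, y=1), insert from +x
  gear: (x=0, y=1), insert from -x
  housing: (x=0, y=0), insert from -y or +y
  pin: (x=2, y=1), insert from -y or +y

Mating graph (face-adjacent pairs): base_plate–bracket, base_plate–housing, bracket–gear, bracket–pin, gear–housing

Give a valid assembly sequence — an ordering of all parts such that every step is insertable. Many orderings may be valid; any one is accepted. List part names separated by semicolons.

1. base_plate@(1, 0) [+y clear] — {base_plate}
2. bracket@(1, 1) [+x clear] — {base_plate, bracket}
3. gear@(0, 1) [-x clear] — {base_plate, bracket, gear}
4. housing@(0, 0) [-y clear] — {base_plate, bracket, gear, housing}
5. pin@(2, 1) [-y clear] — {base_plate, bracket, gear, housing, pin}

base_plate; bracket; gear; housing; pin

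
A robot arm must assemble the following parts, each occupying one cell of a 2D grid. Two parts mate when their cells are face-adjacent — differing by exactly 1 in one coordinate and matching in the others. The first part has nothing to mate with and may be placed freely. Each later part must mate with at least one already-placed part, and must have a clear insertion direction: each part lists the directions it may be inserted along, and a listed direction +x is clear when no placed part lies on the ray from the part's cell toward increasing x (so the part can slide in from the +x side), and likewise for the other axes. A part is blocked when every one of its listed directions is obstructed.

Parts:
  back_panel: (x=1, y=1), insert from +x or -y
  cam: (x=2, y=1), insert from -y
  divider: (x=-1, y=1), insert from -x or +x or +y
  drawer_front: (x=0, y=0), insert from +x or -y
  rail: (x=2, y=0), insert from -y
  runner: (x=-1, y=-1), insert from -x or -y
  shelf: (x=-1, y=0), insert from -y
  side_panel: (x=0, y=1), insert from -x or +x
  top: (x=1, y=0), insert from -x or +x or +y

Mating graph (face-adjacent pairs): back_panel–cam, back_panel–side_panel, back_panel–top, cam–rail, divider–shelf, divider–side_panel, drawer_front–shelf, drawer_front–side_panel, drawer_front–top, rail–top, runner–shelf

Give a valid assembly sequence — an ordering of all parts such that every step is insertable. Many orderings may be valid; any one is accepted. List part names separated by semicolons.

1. divider@(-1, 1) [-x clear] — {divider}
2. side_panel@(0, 1) [+x clear] — {divider, side_panel}
3. drawer_front@(0, 0) [+x clear] — {divider, drawer_front, side_panel}
4. top@(1, 0) [+x clear] — {divider, drawer_front, side_panel, top}
5. back_panel@(1, 1) [+x clear] — {back_panel, divider, drawer_front, side_panel, top}
6. cam@(2, 1) [-y clear] — {back_panel, cam, divider, drawer_front, side_panel, top}
7. rail@(2, 0) [-y clear] — {back_panel, cam, divider, drawer_front, rail, side_panel, top}
8. shelf@(-1, 0) [-y clear] — {back_panel, cam, divider, drawer_front, rail, shelf, side_panel, top}
9. runner@(-1, -1) [-x clear] — {back_panel, cam, divider, drawer_front, rail, runner, shelf, side_panel, top}

divider; side_panel; drawer_front; top; back_panel; cam; rail; shelf; runner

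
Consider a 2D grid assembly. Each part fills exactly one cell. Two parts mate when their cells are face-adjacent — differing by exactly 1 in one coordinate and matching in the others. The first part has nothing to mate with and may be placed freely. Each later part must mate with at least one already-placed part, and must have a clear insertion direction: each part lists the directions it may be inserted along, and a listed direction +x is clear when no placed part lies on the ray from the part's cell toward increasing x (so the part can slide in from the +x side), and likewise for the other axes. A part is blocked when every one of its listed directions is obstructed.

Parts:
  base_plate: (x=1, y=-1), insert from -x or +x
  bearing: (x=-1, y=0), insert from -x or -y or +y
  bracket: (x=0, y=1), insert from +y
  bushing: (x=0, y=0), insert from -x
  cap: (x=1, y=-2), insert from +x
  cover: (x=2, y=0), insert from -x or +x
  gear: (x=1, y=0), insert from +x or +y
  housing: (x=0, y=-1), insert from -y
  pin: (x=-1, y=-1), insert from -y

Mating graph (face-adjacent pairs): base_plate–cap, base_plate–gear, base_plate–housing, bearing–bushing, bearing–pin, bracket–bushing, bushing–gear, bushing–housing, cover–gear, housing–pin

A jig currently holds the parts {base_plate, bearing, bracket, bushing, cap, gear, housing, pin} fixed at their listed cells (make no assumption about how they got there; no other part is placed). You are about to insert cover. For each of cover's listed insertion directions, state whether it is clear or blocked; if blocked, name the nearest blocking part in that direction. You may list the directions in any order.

-x: nearest on ray is gear@(1, 0) ⇒ blocked
+x: ray from cover(2, 0) has no placed part ⇒ clear

+x: clear; -x: blocked by gear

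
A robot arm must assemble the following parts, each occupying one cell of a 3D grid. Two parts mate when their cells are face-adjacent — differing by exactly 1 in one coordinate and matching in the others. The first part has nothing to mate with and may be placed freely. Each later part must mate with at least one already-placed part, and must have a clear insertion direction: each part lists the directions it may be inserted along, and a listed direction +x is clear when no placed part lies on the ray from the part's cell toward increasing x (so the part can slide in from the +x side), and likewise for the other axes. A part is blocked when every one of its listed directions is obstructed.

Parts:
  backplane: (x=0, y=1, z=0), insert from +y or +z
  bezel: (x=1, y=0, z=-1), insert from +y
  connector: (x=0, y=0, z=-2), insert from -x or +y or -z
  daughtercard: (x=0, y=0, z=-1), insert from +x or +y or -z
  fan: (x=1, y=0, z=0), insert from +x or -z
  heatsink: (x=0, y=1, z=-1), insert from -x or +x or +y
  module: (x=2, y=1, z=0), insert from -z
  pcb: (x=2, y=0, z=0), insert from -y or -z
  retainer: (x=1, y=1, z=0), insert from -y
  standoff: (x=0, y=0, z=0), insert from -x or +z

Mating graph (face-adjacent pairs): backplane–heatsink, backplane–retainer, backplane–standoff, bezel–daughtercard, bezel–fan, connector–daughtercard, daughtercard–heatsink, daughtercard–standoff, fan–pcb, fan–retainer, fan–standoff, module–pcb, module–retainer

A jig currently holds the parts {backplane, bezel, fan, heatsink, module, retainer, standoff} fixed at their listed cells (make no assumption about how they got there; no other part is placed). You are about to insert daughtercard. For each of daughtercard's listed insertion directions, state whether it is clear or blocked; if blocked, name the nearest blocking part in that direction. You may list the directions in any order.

+x: nearest on ray is bezel@(1, 0, -1) ⇒ blocked
+y: nearest on ray is heatsink@(0, 1, -1) ⇒ blocked
-z: ray from daughtercard(0, 0, -1) has no placed part ⇒ clear

+x: blocked by bezel; +y: blocked by heatsink; -z: clear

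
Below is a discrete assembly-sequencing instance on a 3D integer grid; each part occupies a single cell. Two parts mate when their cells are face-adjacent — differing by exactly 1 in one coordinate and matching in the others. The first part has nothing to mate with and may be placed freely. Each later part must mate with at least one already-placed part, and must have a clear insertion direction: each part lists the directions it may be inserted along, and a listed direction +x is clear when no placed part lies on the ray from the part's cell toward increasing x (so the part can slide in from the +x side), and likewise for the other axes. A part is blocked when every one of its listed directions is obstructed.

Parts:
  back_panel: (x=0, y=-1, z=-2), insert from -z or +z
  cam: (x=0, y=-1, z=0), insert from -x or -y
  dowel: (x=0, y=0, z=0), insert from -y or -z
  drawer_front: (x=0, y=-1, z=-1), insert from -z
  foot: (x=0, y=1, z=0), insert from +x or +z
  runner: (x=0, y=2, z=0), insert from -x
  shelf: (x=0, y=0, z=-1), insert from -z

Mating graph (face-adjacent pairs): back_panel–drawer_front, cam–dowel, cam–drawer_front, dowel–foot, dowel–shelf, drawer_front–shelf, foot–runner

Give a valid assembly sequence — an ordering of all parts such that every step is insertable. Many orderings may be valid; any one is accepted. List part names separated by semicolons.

cam; drawer_front; back_panel; dowel; shelf; foot; runner

1. cam@(0, -1, 0) [-x clear] — {cam}
2. drawer_front@(0, -1, -1) [-z clear] — {cam, drawer_front}
3. back_panel@(0, -1, -2) [-z clear] — {back_panel, cam, drawer_front}
4. dowel@(0, 0, 0) [-z clear] — {back_panel, cam, dowel, drawer_front}
5. shelf@(0, 0, -1) [-z clear] — {back_panel, cam, dowel, drawer_front, shelf}
6. foot@(0, 1, 0) [+x clear] — {back_panel, cam, dowel, drawer_front, foot, shelf}
7. runner@(0, 2, 0) [-x clear] — {back_panel, cam, dowel, drawer_front, foot, runner, shelf}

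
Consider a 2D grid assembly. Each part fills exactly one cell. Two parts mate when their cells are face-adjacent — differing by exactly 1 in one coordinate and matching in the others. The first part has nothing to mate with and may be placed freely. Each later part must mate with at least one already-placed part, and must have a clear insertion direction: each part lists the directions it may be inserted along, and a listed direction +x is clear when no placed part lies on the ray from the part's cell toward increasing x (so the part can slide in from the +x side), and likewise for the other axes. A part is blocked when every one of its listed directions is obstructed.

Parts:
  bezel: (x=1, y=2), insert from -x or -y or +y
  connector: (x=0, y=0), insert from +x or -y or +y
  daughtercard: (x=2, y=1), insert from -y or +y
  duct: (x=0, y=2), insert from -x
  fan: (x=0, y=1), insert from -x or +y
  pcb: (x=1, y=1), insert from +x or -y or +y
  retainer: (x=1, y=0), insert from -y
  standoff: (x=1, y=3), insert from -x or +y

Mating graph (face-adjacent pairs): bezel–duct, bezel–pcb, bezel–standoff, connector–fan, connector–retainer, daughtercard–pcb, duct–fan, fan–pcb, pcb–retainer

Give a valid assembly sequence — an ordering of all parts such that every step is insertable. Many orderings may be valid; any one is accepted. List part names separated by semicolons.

1. bezel@(1, 2) [-x clear] — {bezel}
2. duct@(0, 2) [-x clear] — {bezel, duct}
3. fan@(0, 1) [-x clear] — {bezel, duct, fan}
4. pcb@(1, 1) [+x clear] — {bezel, duct, fan, pcb}
5. daughtercard@(2, 1) [-y clear] — {bezel, daughtercard, duct, fan, pcb}
6. standoff@(1, 3) [-x clear] — {bezel, daughtercard, duct, fan, pcb, standoff}
7. retainer@(1, 0) [-y clear] — {bezel, daughtercard, duct, fan, pcb, retainer, standoff}
8. connector@(0, 0) [-y clear] — {bezel, connector, daughtercard, duct, fan, pcb, retainer, standoff}

bezel; duct; fan; pcb; daughtercard; standoff; retainer; connector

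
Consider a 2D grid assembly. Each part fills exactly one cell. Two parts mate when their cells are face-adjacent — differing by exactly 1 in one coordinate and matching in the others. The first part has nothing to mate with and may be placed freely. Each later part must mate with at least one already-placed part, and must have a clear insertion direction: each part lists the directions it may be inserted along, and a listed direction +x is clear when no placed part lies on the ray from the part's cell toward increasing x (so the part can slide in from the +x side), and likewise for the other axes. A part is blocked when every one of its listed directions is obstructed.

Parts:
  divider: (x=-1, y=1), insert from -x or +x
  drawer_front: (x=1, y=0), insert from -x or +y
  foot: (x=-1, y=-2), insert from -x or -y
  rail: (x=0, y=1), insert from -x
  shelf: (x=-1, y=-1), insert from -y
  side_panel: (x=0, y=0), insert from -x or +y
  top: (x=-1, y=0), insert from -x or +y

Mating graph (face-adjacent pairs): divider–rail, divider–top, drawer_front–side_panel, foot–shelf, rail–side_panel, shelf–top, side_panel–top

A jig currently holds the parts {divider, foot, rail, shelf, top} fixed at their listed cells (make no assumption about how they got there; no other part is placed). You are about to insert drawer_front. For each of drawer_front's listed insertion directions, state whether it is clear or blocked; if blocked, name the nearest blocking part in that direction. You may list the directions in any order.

+y: clear; -x: blocked by top

-x: nearest on ray is top@(-1, 0) ⇒ blocked
+y: ray from drawer_front(1, 0) has no placed part ⇒ clear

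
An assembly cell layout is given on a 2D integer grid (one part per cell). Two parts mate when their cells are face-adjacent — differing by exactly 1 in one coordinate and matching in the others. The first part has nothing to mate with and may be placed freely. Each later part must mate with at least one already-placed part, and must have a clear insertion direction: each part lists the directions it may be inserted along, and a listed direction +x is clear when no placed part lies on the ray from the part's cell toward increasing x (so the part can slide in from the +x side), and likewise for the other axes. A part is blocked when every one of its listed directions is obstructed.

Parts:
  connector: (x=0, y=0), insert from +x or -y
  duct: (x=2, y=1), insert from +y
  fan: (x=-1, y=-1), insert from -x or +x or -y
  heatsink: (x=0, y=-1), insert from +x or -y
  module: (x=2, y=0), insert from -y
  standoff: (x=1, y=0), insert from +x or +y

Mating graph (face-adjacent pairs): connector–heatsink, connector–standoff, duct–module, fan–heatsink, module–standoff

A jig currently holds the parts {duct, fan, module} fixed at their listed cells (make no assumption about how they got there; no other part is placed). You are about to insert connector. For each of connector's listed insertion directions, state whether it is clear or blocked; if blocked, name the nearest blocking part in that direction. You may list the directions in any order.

+x: blocked by module; -y: clear

+x: nearest on ray is module@(2, 0) ⇒ blocked
-y: ray from connector(0, 0) has no placed part ⇒ clear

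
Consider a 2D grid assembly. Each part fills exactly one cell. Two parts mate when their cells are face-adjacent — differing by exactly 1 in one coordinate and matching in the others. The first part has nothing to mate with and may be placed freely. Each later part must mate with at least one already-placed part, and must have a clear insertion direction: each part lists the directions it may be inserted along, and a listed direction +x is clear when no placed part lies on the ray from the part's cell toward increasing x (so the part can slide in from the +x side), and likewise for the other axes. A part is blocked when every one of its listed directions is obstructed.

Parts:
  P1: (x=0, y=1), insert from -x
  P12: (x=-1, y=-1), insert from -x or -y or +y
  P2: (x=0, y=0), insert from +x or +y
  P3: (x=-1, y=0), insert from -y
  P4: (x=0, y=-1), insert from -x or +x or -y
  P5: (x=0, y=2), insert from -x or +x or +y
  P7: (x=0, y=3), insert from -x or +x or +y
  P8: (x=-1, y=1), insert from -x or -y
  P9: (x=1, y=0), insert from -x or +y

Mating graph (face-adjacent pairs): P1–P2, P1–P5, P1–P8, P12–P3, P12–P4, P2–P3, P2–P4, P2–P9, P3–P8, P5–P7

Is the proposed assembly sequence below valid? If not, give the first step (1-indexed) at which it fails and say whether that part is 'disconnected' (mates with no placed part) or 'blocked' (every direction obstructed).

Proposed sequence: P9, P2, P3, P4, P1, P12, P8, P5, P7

1. P9@(1, 0) [-x clear] — {P9}
2. P2@(0, 0) [+y clear] — {P2, P9}
3. P3@(-1, 0) [-y clear] — {P2, P3, P9}
4. P4@(0, -1) [-x clear] — {P2, P3, P4, P9}
5. P1@(0, 1) [-x clear] — {P1, P2, P3, P4, P9}
6. P12@(-1, -1) [-x clear] — {P1, P12, P2, P3, P4, P9}
7. P8@(-1, 1) [-x clear] — {P1, P12, P2, P3, P4, P8, P9}
8. P5@(0, 2) [-x clear] — {P1, P12, P2, P3, P4, P5, P8, P9}
9. P7@(0, 3) [-x clear] — {P1, P12, P2, P3, P4, P5, P7, P8, P9}

Valid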